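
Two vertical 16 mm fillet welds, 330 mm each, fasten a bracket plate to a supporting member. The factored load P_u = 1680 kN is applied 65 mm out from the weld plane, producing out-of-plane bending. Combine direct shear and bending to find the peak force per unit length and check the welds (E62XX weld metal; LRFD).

E62XX → F_EXX = 620 MPa.
L_w = 2 × 330 = 660 mm; section modulus (unit throat) S = 2 × L²/6 = 36300 mm².
Direct shear f_v = P/L_w = 1680×10³/660 = 2545 N/mm.
Moment M = P × e = 1680×10³ × 65 = 109200000 N·mm; bending f_b = M/S = 3008 N/mm.
f_max = √(f_v² + f_b²) = √(2545² + 3008²) = 3941 N/mm.
φr_n = 0.75 × 0.6 × 620 × (0.707 × 16) = 3156 N/mm → NOT adequate.

f_max ≈ 3940 N/mm; NOT adequate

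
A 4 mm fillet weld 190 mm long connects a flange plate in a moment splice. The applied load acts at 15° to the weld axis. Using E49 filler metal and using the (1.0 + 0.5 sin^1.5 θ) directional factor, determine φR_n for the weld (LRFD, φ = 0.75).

E49XX → F_EXX = 490 MPa.
t_e = 0.707 × 4 = 2.828 mm; A_we = 2.828 × 190 = 537.3 mm².
Directional factor: 1.0 + 0.5 sin^1.5(15°) = 1.066.
F_nw = 0.6 × 490 × 1.066 = 313.4 MPa.
φR_n = 0.75 × 313.4 × 537.3 × 10⁻³ = 126.3 kN.

φR_n ≈ 126 kN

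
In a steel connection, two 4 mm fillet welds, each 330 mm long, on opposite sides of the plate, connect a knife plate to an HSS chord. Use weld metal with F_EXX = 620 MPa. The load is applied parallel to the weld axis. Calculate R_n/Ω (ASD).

Effective throat t_e = 0.707 × 4 = 2.828 mm.
Total length L = 660 mm; A_we = 2.828 × 660 = 1866 mm².
F_nw = 0.6 F_EXX = 0.6 × 620 = 372 MPa.
R_n = 372 × 1866 × 10⁻³ = 694.3 kN; R_n/Ω = 694.3/2.0 = 347.2 kN.

R_n/Ω ≈ 347 kN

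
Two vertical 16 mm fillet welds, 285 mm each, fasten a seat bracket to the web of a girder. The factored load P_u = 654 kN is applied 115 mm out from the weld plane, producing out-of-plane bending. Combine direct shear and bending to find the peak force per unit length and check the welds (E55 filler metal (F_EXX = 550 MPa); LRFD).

L_w = 2 × 285 = 570 mm; section modulus (unit throat) S = 2 × L²/6 = 27080 mm².
Direct shear f_v = P/L_w = 654×10³/570 = 1147 N/mm.
Moment M = P × e = 654×10³ × 115 = 75210000 N·mm; bending f_b = M/S = 2778 N/mm.
f_max = √(f_v² + f_b²) = √(1147² + 2778²) = 3005 N/mm.
φr_n = 0.75 × 0.6 × 550 × (0.707 × 16) = 2800 N/mm → NOT adequate.

f_max ≈ 3010 N/mm; NOT adequate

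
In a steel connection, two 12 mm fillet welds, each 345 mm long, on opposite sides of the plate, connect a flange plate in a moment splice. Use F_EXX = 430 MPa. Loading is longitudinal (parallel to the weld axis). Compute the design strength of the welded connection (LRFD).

φR_n ≈ 1130 kN

Effective throat t_e = 0.707 × 12 = 8.484 mm.
Total length L = 690 mm; A_we = 8.484 × 690 = 5854 mm².
F_nw = 0.6 F_EXX = 0.6 × 430 = 258 MPa.
φR_n = 0.75 × 258 × 5854 × 10⁻³ = 1133 kN.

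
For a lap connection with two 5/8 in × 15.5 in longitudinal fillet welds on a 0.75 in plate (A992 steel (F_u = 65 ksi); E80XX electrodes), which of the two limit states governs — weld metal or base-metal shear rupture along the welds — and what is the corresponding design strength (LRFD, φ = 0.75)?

φR_n ≈ 493 kip (weld metal governs)

E80XX → F_EXX = 80 ksi.
t_e = 0.707 × 0.625 = 0.4419 in; L = 31 in.
Weld metal: φR_n = 0.75 × 0.6 × 80 × 0.4419 × 31 = 493.1 kip.
Base metal (shear rupture): φR_n = 0.75 × 0.6 × 65 × 0.75 × 31 = 680.1 kip.
Governing: weld metal.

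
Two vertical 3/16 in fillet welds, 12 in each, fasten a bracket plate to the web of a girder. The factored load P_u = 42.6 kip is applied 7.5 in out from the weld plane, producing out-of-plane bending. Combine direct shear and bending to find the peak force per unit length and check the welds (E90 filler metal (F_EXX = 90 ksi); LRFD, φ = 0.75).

f_max ≈ 6.89 kip/in; NOT adequate

L_w = 2 × 12 = 24 in; section modulus (unit throat) S = 2 × L²/6 = 48 in².
Direct shear f_v = P/L_w = 42.6/24 = 1.775 kip/in.
Moment M = P × e = 42.6 × 7.5 = 319.5 kip·in; bending f_b = M/S = 6.656 kip/in.
f_max = √(f_v² + f_b²) = √(1.775² + 6.656²) = 6.889 kip/in.
φr_n = 0.75 × 0.6 × 90 × (0.707 × 0.1875) = 5.369 kip/in → NOT adequate.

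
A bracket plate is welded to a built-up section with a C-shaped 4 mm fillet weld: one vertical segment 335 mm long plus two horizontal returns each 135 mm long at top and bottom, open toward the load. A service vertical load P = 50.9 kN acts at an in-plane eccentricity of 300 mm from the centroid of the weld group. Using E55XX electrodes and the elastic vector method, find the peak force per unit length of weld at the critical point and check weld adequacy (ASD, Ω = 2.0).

E55XX → F_EXX = 550 MPa.
Total weld length L_w = 605 mm. Treat welds as unit-width lines.
Centroid: x̄ = 2×135×67.5 / 605 = 30.12 mm from the vertical weld.
Polar moment about centroid: J = I_x + I_y = [335³/12 + 2×135×167.5²] + [335×30.12² + 2(135³/12 + 135×37.38²)] = 11800000 mm³.
Direct shear f_v = P/L_w = 50.9×10³ / 605 = 84.13 N/mm (vertical).
Torsion M = P·e = 50.9×10³ × 300 = 15270000 N·mm.
Critical point at (x, y) = (104.9, 167.5) from centroid. f_tx = M·y/J = 216.8 N/mm; f_ty = M·x/J = 135.7 N/mm.
Resultant f_max = √[f_tx² + (f_v + f_ty)²] = √[216.8² + (84.13 + 135.7)²] = 308.7 N/mm.
Capacity per unit length: r_n/Ω = (1/2.0) × 0.6 × 550 × (0.707 × 4) = 466.6 N/mm.
308.7 ≤ 466.6 → adequate.

f_max ≈ 309 N/mm; adequate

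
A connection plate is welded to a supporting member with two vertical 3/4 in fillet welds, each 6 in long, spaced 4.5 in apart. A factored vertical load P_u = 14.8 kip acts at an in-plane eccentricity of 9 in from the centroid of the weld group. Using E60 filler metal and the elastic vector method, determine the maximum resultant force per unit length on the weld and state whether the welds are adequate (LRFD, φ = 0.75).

f_max ≈ 5.98 kip/in; adequate

E60XX → F_EXX = 60 ksi.
Total weld length L_w = 12 in. Treat welds as unit-width lines.
Polar moment about centroid: J = 2[d³/12 + d(b/2)²] = 2[6³/12 + 6×2.25²] = 96.75 in³.
Direct shear f_v = P/L_w = 14.8 / 12 = 1.233 kip/in (vertical).
Torsion M = P·e = 14.8 × 9 = 133.2 kip·in.
Critical point at (x, y) = (2.25, 3) from centroid. f_tx = M·y/J = 4.13 kip/in; f_ty = M·x/J = 3.098 kip/in.
Resultant f_max = √[f_tx² + (f_v + f_ty)²] = √[4.13² + (1.233 + 3.098)²] = 5.985 kip/in.
Capacity per unit length: φr_n = 0.75 × 0.6 × 60 × (0.707 × 0.75) = 14.32 kip/in.
5.985 ≤ 14.32 → adequate.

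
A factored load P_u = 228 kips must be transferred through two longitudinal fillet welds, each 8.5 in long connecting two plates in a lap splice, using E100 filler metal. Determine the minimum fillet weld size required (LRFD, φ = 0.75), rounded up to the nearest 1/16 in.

w = 7/16 in

E100XX → F_EXX = 100 ksi.
Total weld length L = 17 in.
Required throat t_e = P_u / (φ × 0.6 F_EXX × L) = 228 / (0.75 × 0.6 × 100 × 17) = 0.298 in.
Required leg w = t_e / 0.707 = 0.4216 in → use 7/16 in.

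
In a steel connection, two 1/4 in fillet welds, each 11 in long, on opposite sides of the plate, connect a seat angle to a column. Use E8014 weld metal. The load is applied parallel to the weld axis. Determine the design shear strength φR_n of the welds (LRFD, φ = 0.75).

φR_n ≈ 140 kips

E80XX → F_EXX = 80 ksi.
Effective throat t_e = 0.707 × 0.25 = 0.1767 in.
Total length L = 22 in; A_we = 0.1767 × 22 = 3.888 in².
F_nw = 0.6 F_EXX = 0.6 × 80 = 48 ksi.
φR_n = 0.75 × 48 × 3.888 = 140 kips.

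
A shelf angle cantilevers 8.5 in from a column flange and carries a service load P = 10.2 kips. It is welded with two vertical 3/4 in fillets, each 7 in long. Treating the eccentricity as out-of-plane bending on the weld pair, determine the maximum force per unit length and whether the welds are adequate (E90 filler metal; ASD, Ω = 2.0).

E90XX → F_EXX = 90 ksi.
L_w = 2 × 7 = 14 in; section modulus (unit throat) S = 2 × L²/6 = 16.33 in².
Direct shear f_v = P/L_w = 10.2/14 = 0.7286 kip/in.
Moment M = P × e = 10.2 × 8.5 = 86.7 kip·in; bending f_b = M/S = 5.308 kip/in.
f_max = √(f_v² + f_b²) = √(0.7286² + 5.308²) = 5.358 kip/in.
r_n/Ω = (1/2.0) × 0.6 × 90 × (0.707 × 0.75) = 14.32 kip/in → adequate.

f_max ≈ 5.36 kip/in; adequate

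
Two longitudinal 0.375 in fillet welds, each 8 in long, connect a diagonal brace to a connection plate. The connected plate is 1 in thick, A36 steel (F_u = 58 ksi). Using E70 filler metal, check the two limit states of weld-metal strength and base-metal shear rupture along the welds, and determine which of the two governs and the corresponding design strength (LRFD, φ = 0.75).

E70XX → F_EXX = 70 ksi.
t_e = 0.707 × 0.375 = 0.2651 in; L = 16 in.
Weld metal: φR_n = 0.75 × 0.6 × 70 × 0.2651 × 16 = 133.6 kips.
Base metal (shear rupture): φR_n = 0.75 × 0.6 × 58 × 1 × 16 = 417.6 kips.
Governing: weld metal.

φR_n ≈ 134 kips (weld metal governs)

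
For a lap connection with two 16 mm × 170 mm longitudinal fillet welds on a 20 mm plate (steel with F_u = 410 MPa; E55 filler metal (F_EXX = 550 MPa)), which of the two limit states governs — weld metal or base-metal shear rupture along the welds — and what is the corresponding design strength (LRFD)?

φR_n ≈ 952 kN (weld metal governs)

t_e = 0.707 × 16 = 11.31 mm; L = 340 mm.
Weld metal: φR_n = 0.75 × 0.6 × 550 × 11.31 × 340 × 10⁻³ = 951.9 kN.
Base metal (shear rupture): φR_n = 0.75 × 0.6 × 410 × 20 × 340 × 10⁻³ = 1255 kN.
Governing: weld metal.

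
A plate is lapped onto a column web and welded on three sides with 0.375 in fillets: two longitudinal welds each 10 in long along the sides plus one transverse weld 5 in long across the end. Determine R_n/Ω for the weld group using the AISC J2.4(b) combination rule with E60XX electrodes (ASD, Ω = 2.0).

E60XX → F_EXX = 60 ksi.
t_e = 0.707 × 0.375 = 0.2651 in.
R_nwl = 0.6 × 60 × 0.2651 × 20 = 190.9 kip (longitudinal, 2 welds).
R_nwt = 0.6 × 60 × 0.2651 × 5 = 47.72 kip (transverse, base value).
(i) R_nwl + R_nwt = 238.6 kip; (ii) 0.85 R_nwl + 1.5 R_nwt = 233.8 kip.
R_n = max = 238.6 kip [governs: (i)]; R_n/Ω = 119.3 kip.

R_n/Ω ≈ 119 kip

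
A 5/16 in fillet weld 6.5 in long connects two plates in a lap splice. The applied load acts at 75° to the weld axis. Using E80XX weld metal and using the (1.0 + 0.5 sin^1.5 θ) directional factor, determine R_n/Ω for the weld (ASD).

R_n/Ω ≈ 50.8 kip

E80XX → F_EXX = 80 ksi.
t_e = 0.707 × 0.3125 = 0.2209 in; A_we = 0.2209 × 6.5 = 1.436 in².
Directional factor: 1.0 + 0.5 sin^1.5(75°) = 1.475.
F_nw = 0.6 × 80 × 1.475 = 70.78 ksi.
R_n/Ω = (70.78 × 1.436) / 2.0 = 50.83 kip.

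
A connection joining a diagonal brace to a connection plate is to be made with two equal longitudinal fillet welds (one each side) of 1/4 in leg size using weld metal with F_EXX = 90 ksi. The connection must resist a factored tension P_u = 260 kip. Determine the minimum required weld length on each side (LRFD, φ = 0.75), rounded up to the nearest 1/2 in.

Throat t_e = 0.707 × 0.25 = 0.1767 in.
φr_n = 0.75 × 0.6 × 90 × 0.1767 = 7.158 kip/in.
L_req = P_u / φr_n = 260 / 7.158 = 36.32 in total.
Per side: 36.32 / 2 = 18.16 in.
Round up → use L = 18.5 in on each side.

L = 18.5 in on each side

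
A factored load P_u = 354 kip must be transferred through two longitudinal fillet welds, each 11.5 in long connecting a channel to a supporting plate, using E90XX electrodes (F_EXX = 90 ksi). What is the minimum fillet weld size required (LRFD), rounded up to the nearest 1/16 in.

w = 9/16 in

Total weld length L = 23 in.
Required throat t_e = P_u / (φ × 0.6 F_EXX × L) = 354 / (0.75 × 0.6 × 90 × 23) = 0.38 in.
Required leg w = t_e / 0.707 = 0.5375 in → use 9/16 in.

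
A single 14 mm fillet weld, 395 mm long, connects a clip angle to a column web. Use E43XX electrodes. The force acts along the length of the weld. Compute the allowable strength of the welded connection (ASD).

R_n/Ω ≈ 504 kN

E43XX → F_EXX = 430 MPa.
Effective throat t_e = 0.707 × 14 = 9.898 mm.
Total length L = 395 mm; A_we = 9.898 × 395 = 3910 mm².
F_nw = 0.6 F_EXX = 0.6 × 430 = 258 MPa.
R_n = 258 × 3910 × 10⁻³ = 1009 kN; R_n/Ω = 1009/2.0 = 504.4 kN.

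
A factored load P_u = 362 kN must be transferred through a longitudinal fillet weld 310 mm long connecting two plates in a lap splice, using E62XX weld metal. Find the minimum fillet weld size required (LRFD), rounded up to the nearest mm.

w = 6 mm

E62XX → F_EXX = 620 MPa.
Total weld length L = 310 mm.
Required throat t_e = P_u / (φ × 0.6 F_EXX × L) = 362 / (0.75 × 0.6 × 620 × 310 × 10⁻³) = 4.185 mm.
Required leg w = t_e / 0.707 = 5.92 mm → use 6 mm.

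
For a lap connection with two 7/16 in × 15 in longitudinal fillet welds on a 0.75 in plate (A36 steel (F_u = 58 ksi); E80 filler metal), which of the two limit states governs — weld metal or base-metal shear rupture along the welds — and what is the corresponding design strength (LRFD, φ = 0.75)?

E80XX → F_EXX = 80 ksi.
t_e = 0.707 × 0.4375 = 0.3093 in; L = 30 in.
Weld metal: φR_n = 0.75 × 0.6 × 80 × 0.3093 × 30 = 334.1 kip.
Base metal (shear rupture): φR_n = 0.75 × 0.6 × 58 × 0.75 × 30 = 587.2 kip.
Governing: weld metal.

φR_n ≈ 334 kip (weld metal governs)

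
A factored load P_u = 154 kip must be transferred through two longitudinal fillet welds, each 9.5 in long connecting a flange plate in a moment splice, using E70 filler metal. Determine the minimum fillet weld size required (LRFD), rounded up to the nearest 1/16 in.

E70XX → F_EXX = 70 ksi.
Total weld length L = 19 in.
Required throat t_e = P_u / (φ × 0.6 F_EXX × L) = 154 / (0.75 × 0.6 × 70 × 19) = 0.2573 in.
Required leg w = t_e / 0.707 = 0.3639 in → use 3/8 in.

w = 3/8 in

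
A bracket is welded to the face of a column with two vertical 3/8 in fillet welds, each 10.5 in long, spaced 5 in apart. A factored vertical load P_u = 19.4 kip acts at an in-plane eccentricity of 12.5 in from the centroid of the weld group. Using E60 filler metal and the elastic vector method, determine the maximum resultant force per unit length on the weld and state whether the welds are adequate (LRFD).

f_max ≈ 4.82 kip/in; adequate

E60XX → F_EXX = 60 ksi.
Total weld length L_w = 21 in. Treat welds as unit-width lines.
Polar moment about centroid: J = 2[d³/12 + d(b/2)²] = 2[10.5³/12 + 10.5×2.5²] = 324.2 in³.
Direct shear f_v = P/L_w = 19.4 / 21 = 0.9238 kip/in (vertical).
Torsion M = P·e = 19.4 × 12.5 = 242.5 kip·in.
Critical point at (x, y) = (2.5, 5.25) from centroid. f_tx = M·y/J = 3.927 kip/in; f_ty = M·x/J = 1.87 kip/in.
Resultant f_max = √[f_tx² + (f_v + f_ty)²] = √[3.927² + (0.9238 + 1.87)²] = 4.82 kip/in.
Capacity per unit length: φr_n = 0.75 × 0.6 × 60 × (0.707 × 0.375) = 7.158 kip/in.
4.82 ≤ 7.158 → adequate.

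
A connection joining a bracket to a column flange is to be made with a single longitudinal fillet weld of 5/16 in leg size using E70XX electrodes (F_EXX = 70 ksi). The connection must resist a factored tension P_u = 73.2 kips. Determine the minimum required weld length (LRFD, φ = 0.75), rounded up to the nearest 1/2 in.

Throat t_e = 0.707 × 0.3125 = 0.2209 in.
φr_n = 0.75 × 0.6 × 70 × 0.2209 = 6.96 kips/in.
L_req = P_u / φr_n = 73.2 / 6.96 = 10.52 in total.
Round up → use L = 11 in.

L = 11 in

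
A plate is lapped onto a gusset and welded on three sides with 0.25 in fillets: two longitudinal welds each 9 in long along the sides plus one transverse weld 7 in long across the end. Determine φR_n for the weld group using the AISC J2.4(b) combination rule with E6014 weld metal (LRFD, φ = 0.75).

φR_n ≈ 123 kips

E60XX → F_EXX = 60 ksi.
t_e = 0.707 × 0.25 = 0.1767 in.
R_nwl = 0.6 × 60 × 0.1767 × 18 = 114.5 kips (longitudinal, 2 welds).
R_nwt = 0.6 × 60 × 0.1767 × 7 = 44.54 kips (transverse, base value).
(i) R_nwl + R_nwt = 159.1 kips; (ii) 0.85 R_nwl + 1.5 R_nwt = 164.2 kips.
R_n = max = 164.2 kips [governs: (ii)]; φR_n = 123.1 kips.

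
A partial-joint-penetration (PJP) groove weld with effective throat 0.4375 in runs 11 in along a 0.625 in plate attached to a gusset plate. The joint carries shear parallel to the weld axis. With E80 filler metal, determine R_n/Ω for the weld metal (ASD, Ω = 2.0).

R_n/Ω ≈ 116 kip

E80XX → F_EXX = 80 ksi.
Effective throat (given) t_e = 0.4375 in.
A_we = 0.4375 × 11 = 4.812 in².
F_nw = 0.6 F_EXX = 48 ksi.
R_n/Ω = (48 × 4.812) / 2.0 = 115.5 kip.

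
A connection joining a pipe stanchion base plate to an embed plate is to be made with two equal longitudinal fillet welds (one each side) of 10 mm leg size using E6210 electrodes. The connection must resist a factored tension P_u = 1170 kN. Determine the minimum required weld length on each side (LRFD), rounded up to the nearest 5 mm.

L = 300 mm on each side

E62XX → F_EXX = 620 MPa.
Throat t_e = 0.707 × 10 = 7.07 mm.
φr_n = 0.75 × 0.6 × 620 × 7.07 × 10⁻³ = 1.973 kN/mm.
L_req = P_u / φr_n = 1170 / 1.973 = 593.1 mm total.
Per side: 593.1 / 2 = 296.6 mm.
Round up → use L = 300 mm on each side.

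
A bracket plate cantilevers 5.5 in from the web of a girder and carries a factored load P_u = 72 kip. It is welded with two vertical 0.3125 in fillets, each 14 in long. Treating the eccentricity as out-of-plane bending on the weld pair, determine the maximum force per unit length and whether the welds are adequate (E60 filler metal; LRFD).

E60XX → F_EXX = 60 ksi.
L_w = 2 × 14 = 28 in; section modulus (unit throat) S = 2 × L²/6 = 65.33 in².
Direct shear f_v = P/L_w = 72/28 = 2.571 kip/in.
Moment M = P × e = 72 × 5.5 = 396 kip·in; bending f_b = M/S = 6.061 kip/in.
f_max = √(f_v² + f_b²) = √(2.571² + 6.061²) = 6.584 kip/in.
φr_n = 0.75 × 0.6 × 60 × (0.707 × 0.3125) = 5.965 kip/in → NOT adequate.

f_max ≈ 6.58 kip/in; NOT adequate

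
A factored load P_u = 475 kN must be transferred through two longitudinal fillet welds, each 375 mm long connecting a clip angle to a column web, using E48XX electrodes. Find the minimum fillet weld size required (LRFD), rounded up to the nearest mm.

E48XX → F_EXX = 480 MPa.
Total weld length L = 750 mm.
Required throat t_e = P_u / (φ × 0.6 F_EXX × L) = 475 / (0.75 × 0.6 × 480 × 750 × 10⁻³) = 2.932 mm.
Required leg w = t_e / 0.707 = 4.147 mm → use 5 mm.

w = 5 mm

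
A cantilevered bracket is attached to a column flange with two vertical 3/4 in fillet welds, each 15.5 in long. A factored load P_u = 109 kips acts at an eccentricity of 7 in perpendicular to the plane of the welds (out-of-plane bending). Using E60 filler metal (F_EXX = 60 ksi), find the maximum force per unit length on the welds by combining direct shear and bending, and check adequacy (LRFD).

L_w = 2 × 15.5 = 31 in; section modulus (unit throat) S = 2 × L²/6 = 80.08 in².
Direct shear f_v = P/L_w = 109/31 = 3.516 kip/in.
Moment M = P × e = 109 × 7 = 763 kip·in; bending f_b = M/S = 9.528 kip/in.
f_max = √(f_v² + f_b²) = √(3.516² + 9.528²) = 10.16 kip/in.
φr_n = 0.75 × 0.6 × 60 × (0.707 × 0.75) = 14.32 kip/in → adequate.

f_max ≈ 10.2 kip/in; adequate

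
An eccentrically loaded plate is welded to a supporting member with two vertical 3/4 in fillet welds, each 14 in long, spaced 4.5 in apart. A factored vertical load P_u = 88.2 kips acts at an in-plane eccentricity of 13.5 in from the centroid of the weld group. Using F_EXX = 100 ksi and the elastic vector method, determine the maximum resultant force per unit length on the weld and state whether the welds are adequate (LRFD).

f_max ≈ 15.9 kip/in; adequate

Total weld length L_w = 28 in. Treat welds as unit-width lines.
Polar moment about centroid: J = 2[d³/12 + d(b/2)²] = 2[14³/12 + 14×2.25²] = 599.1 in³.
Direct shear f_v = P/L_w = 88.2 / 28 = 3.15 kip/in (vertical).
Torsion M = P·e = 88.2 × 13.5 = 1190.7 kip·in.
Critical point at (x, y) = (2.25, 7) from centroid. f_tx = M·y/J = 13.91 kip/in; f_ty = M·x/J = 4.472 kip/in.
Resultant f_max = √[f_tx² + (f_v + f_ty)²] = √[13.91² + (3.15 + 4.472)²] = 15.86 kip/in.
Capacity per unit length: φr_n = 0.75 × 0.6 × 100 × (0.707 × 0.75) = 23.86 kip/in.
15.86 ≤ 23.86 → adequate.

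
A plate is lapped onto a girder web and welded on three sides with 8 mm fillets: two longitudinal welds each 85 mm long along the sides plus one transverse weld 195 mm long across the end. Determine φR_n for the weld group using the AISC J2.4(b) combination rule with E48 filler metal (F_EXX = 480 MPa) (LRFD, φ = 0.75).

φR_n ≈ 534 kN

t_e = 0.707 × 8 = 5.656 mm.
R_nwl = 0.6 × 480 × 5.656 × 170 × 10⁻³ = 276.9 kN (longitudinal, 2 welds).
R_nwt = 0.6 × 480 × 5.656 × 195 × 10⁻³ = 317.6 kN (transverse, base value).
(i) R_nwl + R_nwt = 594.6 kN; (ii) 0.85 R_nwl + 1.5 R_nwt = 711.8 kN.
R_n = max = 711.8 kN [governs: (ii)]; φR_n = 533.9 kN.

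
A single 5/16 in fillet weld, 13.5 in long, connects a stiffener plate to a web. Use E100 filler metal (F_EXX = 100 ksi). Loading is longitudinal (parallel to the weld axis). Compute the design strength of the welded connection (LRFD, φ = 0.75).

Effective throat t_e = 0.707 × 0.3125 = 0.2209 in.
Total length L = 13.5 in; A_we = 0.2209 × 13.5 = 2.983 in².
F_nw = 0.6 F_EXX = 0.6 × 100 = 60 ksi.
φR_n = 0.75 × 60 × 2.983 = 134.2 kip.

φR_n ≈ 134 kip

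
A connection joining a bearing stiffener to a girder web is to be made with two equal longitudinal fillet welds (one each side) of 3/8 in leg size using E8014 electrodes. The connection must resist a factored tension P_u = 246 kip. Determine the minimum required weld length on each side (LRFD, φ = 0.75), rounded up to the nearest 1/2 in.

L = 13 in on each side

E80XX → F_EXX = 80 ksi.
Throat t_e = 0.707 × 0.375 = 0.2651 in.
φr_n = 0.75 × 0.6 × 80 × 0.2651 = 9.544 kip/in.
L_req = P_u / φr_n = 246 / 9.544 = 25.77 in total.
Per side: 25.77 / 2 = 12.89 in.
Round up → use L = 13 in on each side.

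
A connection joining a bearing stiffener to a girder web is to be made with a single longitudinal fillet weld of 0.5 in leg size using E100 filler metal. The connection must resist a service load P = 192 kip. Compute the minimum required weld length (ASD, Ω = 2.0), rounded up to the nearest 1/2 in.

L = 18.5 in

E100XX → F_EXX = 100 ksi.
Throat t_e = 0.707 × 0.5 = 0.3535 in.
r_n/Ω = (0.6 × 100 × 0.3535) / 2.0 = 10.6 kip/in.
L_req = P / (r_n/Ω) = 192 / 10.6 = 18.1 in total.
Round up → use L = 18.5 in.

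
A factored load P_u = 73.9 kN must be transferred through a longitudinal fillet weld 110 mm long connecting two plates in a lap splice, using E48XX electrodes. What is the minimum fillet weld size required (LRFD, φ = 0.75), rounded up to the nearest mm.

E48XX → F_EXX = 480 MPa.
Total weld length L = 110 mm.
Required throat t_e = P_u / (φ × 0.6 F_EXX × L) = 73.9 / (0.75 × 0.6 × 480 × 110 × 10⁻³) = 3.11 mm.
Required leg w = t_e / 0.707 = 4.399 mm → use 5 mm.

w = 5 mm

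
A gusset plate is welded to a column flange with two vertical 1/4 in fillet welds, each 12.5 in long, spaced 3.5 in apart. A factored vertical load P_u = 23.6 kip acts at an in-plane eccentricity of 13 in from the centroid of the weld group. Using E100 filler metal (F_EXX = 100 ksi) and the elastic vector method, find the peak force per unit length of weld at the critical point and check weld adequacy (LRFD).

Total weld length L_w = 25 in. Treat welds as unit-width lines.
Polar moment about centroid: J = 2[d³/12 + d(b/2)²] = 2[12.5³/12 + 12.5×1.75²] = 402.1 in³.
Direct shear f_v = P/L_w = 23.6 / 25 = 0.944 kip/in (vertical).
Torsion M = P·e = 23.6 × 13 = 306.8 kip·in.
Critical point at (x, y) = (1.75, 6.25) from centroid. f_tx = M·y/J = 4.769 kip/in; f_ty = M·x/J = 1.335 kip/in.
Resultant f_max = √[f_tx² + (f_v + f_ty)²] = √[4.769² + (0.944 + 1.335)²] = 5.286 kip/in.
Capacity per unit length: φr_n = 0.75 × 0.6 × 100 × (0.707 × 0.25) = 7.954 kip/in.
5.286 ≤ 7.954 → adequate.

f_max ≈ 5.29 kip/in; adequate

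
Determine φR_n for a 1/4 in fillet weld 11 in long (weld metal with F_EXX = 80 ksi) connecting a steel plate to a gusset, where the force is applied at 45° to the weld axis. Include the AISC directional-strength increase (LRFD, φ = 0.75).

φR_n ≈ 90.8 kip

t_e = 0.707 × 0.25 = 0.1767 in; A_we = 0.1767 × 11 = 1.944 in².
Directional factor: 1.0 + 0.5 sin^1.5(45°) = 1.297.
F_nw = 0.6 × 80 × 1.297 = 62.27 ksi.
φR_n = 0.75 × 62.27 × 1.944 = 90.8 kip.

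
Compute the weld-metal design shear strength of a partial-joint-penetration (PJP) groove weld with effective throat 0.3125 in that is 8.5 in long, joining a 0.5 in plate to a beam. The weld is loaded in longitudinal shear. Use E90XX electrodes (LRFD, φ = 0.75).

E90XX → F_EXX = 90 ksi.
Effective throat (given) t_e = 0.3125 in.
A_we = 0.3125 × 8.5 = 2.656 in².
F_nw = 0.6 F_EXX = 54 ksi.
φR_n = 0.75 × 54 × 2.656 = 107.6 kips.

φR_n ≈ 108 kips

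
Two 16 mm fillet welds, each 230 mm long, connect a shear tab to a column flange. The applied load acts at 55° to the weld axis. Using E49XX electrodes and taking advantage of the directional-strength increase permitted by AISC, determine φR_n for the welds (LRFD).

E49XX → F_EXX = 490 MPa.
t_e = 0.707 × 16 = 11.31 mm; A_we = 11.31 × 460 = 5204 mm².
Directional factor: 1.0 + 0.5 sin^1.5(55°) = 1.371.
F_nw = 0.6 × 490 × 1.371 = 403 MPa.
φR_n = 0.75 × 403 × 5204 × 10⁻³ = 1573 kN.

φR_n ≈ 1570 kN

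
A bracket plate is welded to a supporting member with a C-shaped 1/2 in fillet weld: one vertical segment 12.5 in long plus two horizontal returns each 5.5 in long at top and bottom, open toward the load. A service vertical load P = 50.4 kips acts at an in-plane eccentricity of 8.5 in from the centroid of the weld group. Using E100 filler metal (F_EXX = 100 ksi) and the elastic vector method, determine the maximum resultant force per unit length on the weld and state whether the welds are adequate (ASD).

Total weld length L_w = 23.5 in. Treat welds as unit-width lines.
Centroid: x̄ = 2×5.5×2.75 / 23.5 = 1.287 in from the vertical weld.
Polar moment about centroid: J = I_x + I_y = [12.5³/12 + 2×5.5×6.25²] + [12.5×1.287² + 2(5.5³/12 + 5.5×1.463²)] = 664.4 in³.
Direct shear f_v = P/L_w = 50.4 / 23.5 = 2.145 kip/in (vertical).
Torsion M = P·e = 50.4 × 8.5 = 428.4 kip·in.
Critical point at (x, y) = (4.213, 6.25) from centroid. f_tx = M·y/J = 4.03 kip/in; f_ty = M·x/J = 2.716 kip/in.
Resultant f_max = √[f_tx² + (f_v + f_ty)²] = √[4.03² + (2.145 + 2.716)²] = 6.314 kip/in.
Capacity per unit length: r_n/Ω = (1/2.0) × 0.6 × 100 × (0.707 × 0.5) = 10.6 kip/in.
6.314 ≤ 10.6 → adequate.

f_max ≈ 6.31 kip/in; adequate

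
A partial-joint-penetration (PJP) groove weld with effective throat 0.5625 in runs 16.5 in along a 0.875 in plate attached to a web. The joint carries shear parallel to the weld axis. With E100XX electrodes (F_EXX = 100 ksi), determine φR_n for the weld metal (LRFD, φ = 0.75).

Effective throat (given) t_e = 0.5625 in.
A_we = 0.5625 × 16.5 = 9.281 in².
F_nw = 0.6 F_EXX = 60 ksi.
φR_n = 0.75 × 60 × 9.281 = 417.7 kip.

φR_n ≈ 418 kip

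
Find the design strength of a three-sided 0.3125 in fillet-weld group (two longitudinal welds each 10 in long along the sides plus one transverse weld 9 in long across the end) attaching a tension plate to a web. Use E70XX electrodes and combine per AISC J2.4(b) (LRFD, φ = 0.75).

E70XX → F_EXX = 70 ksi.
t_e = 0.707 × 0.3125 = 0.2209 in.
R_nwl = 0.6 × 70 × 0.2209 × 20 = 185.6 kip (longitudinal, 2 welds).
R_nwt = 0.6 × 70 × 0.2209 × 9 = 83.51 kip (transverse, base value).
(i) R_nwl + R_nwt = 269.1 kip; (ii) 0.85 R_nwl + 1.5 R_nwt = 283 kip.
R_n = max = 283 kip [governs: (ii)]; φR_n = 212.3 kip.

φR_n ≈ 212 kip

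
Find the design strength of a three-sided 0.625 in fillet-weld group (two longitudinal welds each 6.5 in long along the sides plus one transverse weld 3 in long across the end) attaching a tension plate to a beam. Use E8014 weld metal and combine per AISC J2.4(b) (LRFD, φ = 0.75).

E80XX → F_EXX = 80 ksi.
t_e = 0.707 × 0.625 = 0.4419 in.
R_nwl = 0.6 × 80 × 0.4419 × 13 = 275.7 kip (longitudinal, 2 welds).
R_nwt = 0.6 × 80 × 0.4419 × 3 = 63.63 kip (transverse, base value).
(i) R_nwl + R_nwt = 339.4 kip; (ii) 0.85 R_nwl + 1.5 R_nwt = 329.8 kip.
R_n = max = 339.4 kip [governs: (i)]; φR_n = 254.5 kip.

φR_n ≈ 255 kip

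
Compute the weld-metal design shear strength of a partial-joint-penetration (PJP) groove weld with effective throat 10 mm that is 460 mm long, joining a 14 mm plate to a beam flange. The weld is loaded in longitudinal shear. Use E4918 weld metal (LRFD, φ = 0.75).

E49XX → F_EXX = 490 MPa.
Effective throat (given) t_e = 10 mm.
A_we = 10 × 460 = 4600 mm².
F_nw = 0.6 F_EXX = 294 MPa.
φR_n = 0.75 × 294 × 4600 × 10⁻³ = 1014 kN.

φR_n ≈ 1010 kN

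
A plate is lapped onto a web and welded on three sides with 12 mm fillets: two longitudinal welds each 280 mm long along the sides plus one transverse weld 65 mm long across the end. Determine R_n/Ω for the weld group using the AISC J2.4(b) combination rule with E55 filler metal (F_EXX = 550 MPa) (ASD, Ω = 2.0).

R_n/Ω ≈ 875 kN

t_e = 0.707 × 12 = 8.484 mm.
R_nwl = 0.6 × 550 × 8.484 × 560 × 10⁻³ = 1568 kN (longitudinal, 2 welds).
R_nwt = 0.6 × 550 × 8.484 × 65 × 10⁻³ = 182 kN (transverse, base value).
(i) R_nwl + R_nwt = 1750 kN; (ii) 0.85 R_nwl + 1.5 R_nwt = 1606 kN.
R_n = max = 1750 kN [governs: (i)]; R_n/Ω = 874.9 kN.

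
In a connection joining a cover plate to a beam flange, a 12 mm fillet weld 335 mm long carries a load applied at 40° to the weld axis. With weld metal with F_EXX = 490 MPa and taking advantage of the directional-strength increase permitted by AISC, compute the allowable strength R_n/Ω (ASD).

t_e = 0.707 × 12 = 8.484 mm; A_we = 8.484 × 335 = 2842 mm².
Directional factor: 1.0 + 0.5 sin^1.5(40°) = 1.258.
F_nw = 0.6 × 490 × 1.258 = 369.8 MPa.
R_n/Ω = (369.8 × 2842) / 2.0 × 10⁻³ = 525.4 kN.

R_n/Ω ≈ 525 kN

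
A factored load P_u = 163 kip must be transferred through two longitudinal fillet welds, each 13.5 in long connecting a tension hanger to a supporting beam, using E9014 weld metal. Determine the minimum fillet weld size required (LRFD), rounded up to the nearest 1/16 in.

E90XX → F_EXX = 90 ksi.
Total weld length L = 27 in.
Required throat t_e = P_u / (φ × 0.6 F_EXX × L) = 163 / (0.75 × 0.6 × 90 × 27) = 0.1491 in.
Required leg w = t_e / 0.707 = 0.2108 in → use 1/4 in.

w = 1/4 in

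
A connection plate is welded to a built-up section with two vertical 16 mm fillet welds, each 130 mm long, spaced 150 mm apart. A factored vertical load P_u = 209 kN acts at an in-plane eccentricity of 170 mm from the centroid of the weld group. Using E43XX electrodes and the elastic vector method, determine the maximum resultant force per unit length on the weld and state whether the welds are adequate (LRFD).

E43XX → F_EXX = 430 MPa.
Total weld length L_w = 260 mm. Treat welds as unit-width lines.
Polar moment about centroid: J = 2[d³/12 + d(b/2)²] = 2[130³/12 + 130×75²] = 1829000 mm³.
Direct shear f_v = P/L_w = 209×10³ / 260 = 803.8 N/mm (vertical).
Torsion M = P·e = 209×10³ × 170 = 35530000 N·mm.
Critical point at (x, y) = (75, 65) from centroid. f_tx = M·y/J = 1263 N/mm; f_ty = M·x/J = 1457 N/mm.
Resultant f_max = √[f_tx² + (f_v + f_ty)²] = √[1263² + (803.8 + 1457)²] = 2590 N/mm.
Capacity per unit length: φr_n = 0.75 × 0.6 × 430 × (0.707 × 16) = 2189 N/mm.
2590 > 2189 → NOT adequate.

f_max ≈ 2590 N/mm; NOT adequate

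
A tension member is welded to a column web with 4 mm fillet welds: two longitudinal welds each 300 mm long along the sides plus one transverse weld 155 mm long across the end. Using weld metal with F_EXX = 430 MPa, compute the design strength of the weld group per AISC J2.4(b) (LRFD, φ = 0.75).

φR_n ≈ 413 kN

t_e = 0.707 × 4 = 2.828 mm.
R_nwl = 0.6 × 430 × 2.828 × 600 × 10⁻³ = 437.8 kN (longitudinal, 2 welds).
R_nwt = 0.6 × 430 × 2.828 × 155 × 10⁻³ = 113.1 kN (transverse, base value).
(i) R_nwl + R_nwt = 550.9 kN; (ii) 0.85 R_nwl + 1.5 R_nwt = 541.7 kN.
R_n = max = 550.9 kN [governs: (i)]; φR_n = 413.1 kN.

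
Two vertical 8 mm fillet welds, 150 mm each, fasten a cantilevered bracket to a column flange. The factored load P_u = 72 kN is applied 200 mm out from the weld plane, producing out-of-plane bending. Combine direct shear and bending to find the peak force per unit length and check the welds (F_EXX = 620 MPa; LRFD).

L_w = 2 × 150 = 300 mm; section modulus (unit throat) S = 2 × L²/6 = 7500 mm².
Direct shear f_v = P/L_w = 72×10³/300 = 240 N/mm.
Moment M = P × e = 72×10³ × 200 = 14400000 N·mm; bending f_b = M/S = 1920 N/mm.
f_max = √(f_v² + f_b²) = √(240² + 1920²) = 1935 N/mm.
φr_n = 0.75 × 0.6 × 620 × (0.707 × 8) = 1578 N/mm → NOT adequate.

f_max ≈ 1930 N/mm; NOT adequate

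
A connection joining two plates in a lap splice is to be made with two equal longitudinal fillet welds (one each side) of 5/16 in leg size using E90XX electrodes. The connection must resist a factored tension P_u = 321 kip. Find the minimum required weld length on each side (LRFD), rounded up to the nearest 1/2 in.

L = 18 in on each side

E90XX → F_EXX = 90 ksi.
Throat t_e = 0.707 × 0.3125 = 0.2209 in.
φr_n = 0.75 × 0.6 × 90 × 0.2209 = 8.948 kip/in.
L_req = P_u / φr_n = 321 / 8.948 = 35.87 in total.
Per side: 35.87 / 2 = 17.94 in.
Round up → use L = 18 in on each side.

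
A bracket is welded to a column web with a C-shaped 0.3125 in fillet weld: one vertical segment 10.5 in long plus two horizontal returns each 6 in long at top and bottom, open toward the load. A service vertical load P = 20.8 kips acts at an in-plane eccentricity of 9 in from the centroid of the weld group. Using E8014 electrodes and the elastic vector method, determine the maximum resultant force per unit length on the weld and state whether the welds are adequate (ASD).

f_max ≈ 3.17 kip/in; adequate

E80XX → F_EXX = 80 ksi.
Total weld length L_w = 22.5 in. Treat welds as unit-width lines.
Centroid: x̄ = 2×6×3 / 22.5 = 1.6 in from the vertical weld.
Polar moment about centroid: J = I_x + I_y = [10.5³/12 + 2×6×5.25²] + [10.5×1.6² + 2(6³/12 + 6×1.4²)] = 513.6 in³.
Direct shear f_v = P/L_w = 20.8 / 22.5 = 0.9244 kip/in (vertical).
Torsion M = P·e = 20.8 × 9 = 187.2 kip·in.
Critical point at (x, y) = (4.4, 5.25) from centroid. f_tx = M·y/J = 1.913 kip/in; f_ty = M·x/J = 1.604 kip/in.
Resultant f_max = √[f_tx² + (f_v + f_ty)²] = √[1.913² + (0.9244 + 1.604)²] = 3.171 kip/in.
Capacity per unit length: r_n/Ω = (1/2.0) × 0.6 × 80 × (0.707 × 0.3125) = 5.302 kip/in.
3.171 ≤ 5.302 → adequate.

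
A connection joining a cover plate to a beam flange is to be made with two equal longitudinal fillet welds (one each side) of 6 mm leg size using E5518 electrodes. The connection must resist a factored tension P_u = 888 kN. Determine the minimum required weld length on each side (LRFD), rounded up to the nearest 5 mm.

E55XX → F_EXX = 550 MPa.
Throat t_e = 0.707 × 6 = 4.242 mm.
φr_n = 0.75 × 0.6 × 550 × 4.242 × 10⁻³ = 1.05 kN/mm.
L_req = P_u / φr_n = 888 / 1.05 = 845.8 mm total.
Per side: 845.8 / 2 = 422.9 mm.
Round up → use L = 425 mm on each side.

L = 425 mm on each side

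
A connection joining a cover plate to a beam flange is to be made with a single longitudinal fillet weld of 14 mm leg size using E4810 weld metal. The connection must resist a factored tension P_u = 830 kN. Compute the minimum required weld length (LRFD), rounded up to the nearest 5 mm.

L = 390 mm

E48XX → F_EXX = 480 MPa.
Throat t_e = 0.707 × 14 = 9.898 mm.
φr_n = 0.75 × 0.6 × 480 × 9.898 × 10⁻³ = 2.138 kN/mm.
L_req = P_u / φr_n = 830 / 2.138 = 388.2 mm total.
Round up → use L = 390 mm.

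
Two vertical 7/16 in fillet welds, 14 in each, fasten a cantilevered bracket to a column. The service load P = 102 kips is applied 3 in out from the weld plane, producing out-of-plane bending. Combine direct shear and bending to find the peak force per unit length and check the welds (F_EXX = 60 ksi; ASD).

f_max ≈ 5.93 kip/in; NOT adequate

L_w = 2 × 14 = 28 in; section modulus (unit throat) S = 2 × L²/6 = 65.33 in².
Direct shear f_v = P/L_w = 102/28 = 3.643 kip/in.
Moment M = P × e = 102 × 3 = 306 kip·in; bending f_b = M/S = 4.684 kip/in.
f_max = √(f_v² + f_b²) = √(3.643² + 4.684²) = 5.934 kip/in.
r_n/Ω = (1/2.0) × 0.6 × 60 × (0.707 × 0.4375) = 5.568 kip/in → NOT adequate.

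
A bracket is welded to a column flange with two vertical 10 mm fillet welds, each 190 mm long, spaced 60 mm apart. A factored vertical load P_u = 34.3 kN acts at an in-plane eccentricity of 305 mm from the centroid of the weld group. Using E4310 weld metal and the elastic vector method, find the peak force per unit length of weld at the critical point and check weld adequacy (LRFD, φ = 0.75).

E43XX → F_EXX = 430 MPa.
Total weld length L_w = 380 mm. Treat welds as unit-width lines.
Polar moment about centroid: J = 2[d³/12 + d(b/2)²] = 2[190³/12 + 190×30²] = 1485000 mm³.
Direct shear f_v = P/L_w = 34.3×10³ / 380 = 90.26 N/mm (vertical).
Torsion M = P·e = 34.3×10³ × 305 = 10462000 N·mm.
Critical point at (x, y) = (30, 95) from centroid. f_tx = M·y/J = 669.2 N/mm; f_ty = M·x/J = 211.3 N/mm.
Resultant f_max = √[f_tx² + (f_v + f_ty)²] = √[669.2² + (90.26 + 211.3)²] = 734 N/mm.
Capacity per unit length: φr_n = 0.75 × 0.6 × 430 × (0.707 × 10) = 1368 N/mm.
734 ≤ 1368 → adequate.

f_max ≈ 734 N/mm; adequate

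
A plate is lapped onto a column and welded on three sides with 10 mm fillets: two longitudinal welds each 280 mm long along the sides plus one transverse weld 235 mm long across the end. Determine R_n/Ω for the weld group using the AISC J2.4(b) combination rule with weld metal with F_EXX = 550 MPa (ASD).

R_n/Ω ≈ 966 kN

t_e = 0.707 × 10 = 7.07 mm.
R_nwl = 0.6 × 550 × 7.07 × 560 × 10⁻³ = 1307 kN (longitudinal, 2 welds).
R_nwt = 0.6 × 550 × 7.07 × 235 × 10⁻³ = 548.3 kN (transverse, base value).
(i) R_nwl + R_nwt = 1855 kN; (ii) 0.85 R_nwl + 1.5 R_nwt = 1933 kN.
R_n = max = 1933 kN [governs: (ii)]; R_n/Ω = 966.5 kN.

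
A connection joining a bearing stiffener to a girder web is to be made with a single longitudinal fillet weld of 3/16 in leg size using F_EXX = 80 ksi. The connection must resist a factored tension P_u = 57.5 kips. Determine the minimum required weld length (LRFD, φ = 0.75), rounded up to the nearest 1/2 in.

L = 12.5 in

Throat t_e = 0.707 × 0.1875 = 0.1326 in.
φr_n = 0.75 × 0.6 × 80 × 0.1326 = 4.772 kips/in.
L_req = P_u / φr_n = 57.5 / 4.772 = 12.05 in total.
Round up → use L = 12.5 in.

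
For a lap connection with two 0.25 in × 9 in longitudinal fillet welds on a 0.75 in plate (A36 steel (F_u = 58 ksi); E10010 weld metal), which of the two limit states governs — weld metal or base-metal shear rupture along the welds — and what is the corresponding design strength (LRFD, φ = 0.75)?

E100XX → F_EXX = 100 ksi.
t_e = 0.707 × 0.25 = 0.1767 in; L = 18 in.
Weld metal: φR_n = 0.75 × 0.6 × 100 × 0.1767 × 18 = 143.2 kip.
Base metal (shear rupture): φR_n = 0.75 × 0.6 × 58 × 0.75 × 18 = 352.3 kip.
Governing: weld metal.

φR_n ≈ 143 kip (weld metal governs)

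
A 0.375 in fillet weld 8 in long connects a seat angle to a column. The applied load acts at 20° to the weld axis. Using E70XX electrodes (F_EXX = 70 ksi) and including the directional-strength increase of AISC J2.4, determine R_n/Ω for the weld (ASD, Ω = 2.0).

R_n/Ω ≈ 49 kips

t_e = 0.707 × 0.375 = 0.2651 in; A_we = 0.2651 × 8 = 2.121 in².
Directional factor: 1.0 + 0.5 sin^1.5(20°) = 1.1.
F_nw = 0.6 × 70 × 1.1 = 46.2 ksi.
R_n/Ω = (46.2 × 2.121) / 2.0 = 49 kips.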